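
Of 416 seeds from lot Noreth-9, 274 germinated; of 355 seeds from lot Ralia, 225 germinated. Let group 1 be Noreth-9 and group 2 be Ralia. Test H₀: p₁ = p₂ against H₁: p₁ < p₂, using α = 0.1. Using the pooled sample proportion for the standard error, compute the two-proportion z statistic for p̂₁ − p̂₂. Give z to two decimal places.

z = 0.72

p̂₁ = 274/416 = 0.6587, p̂₂ = 225/355 = 0.6338.
Pooled p̂ = (274+225)/(416+355) = 499/771 = 0.6472.
SE = √(p̂(1−p̂)(1/n₁+1/n₂)) = √(0.6472·0.3528·0.00522075) = √(0.00119205) = 0.0345.
z = (0.6587 − 0.6338)/0.0345 = 0.0249/0.0345 = 0.72.
p-value = P(Z < 0.720) ≈ 0.7642. With α = 0.1, fail to reject H₀.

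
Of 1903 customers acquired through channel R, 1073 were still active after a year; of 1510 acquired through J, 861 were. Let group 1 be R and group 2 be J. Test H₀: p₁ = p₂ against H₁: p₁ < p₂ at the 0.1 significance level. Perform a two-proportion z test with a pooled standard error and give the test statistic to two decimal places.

p̂₁ = 1073/1903 ≈ 0.5638, p̂₂ = 861/1510 ≈ 0.5702.
Pooled p̂ = (1073+861)/(1903+1510) = 1934/3413 = 0.5667.
SE = √(0.245557 × 0.00118774) = 0.0171.
z = (0.5638 − 0.5702)/0.0171 = -0.0064/0.0171 = -0.37.
p-value = P(Z < -0.372) ≈ 0.3550; since p > α = 0.1, fail to reject H₀.

z = -0.37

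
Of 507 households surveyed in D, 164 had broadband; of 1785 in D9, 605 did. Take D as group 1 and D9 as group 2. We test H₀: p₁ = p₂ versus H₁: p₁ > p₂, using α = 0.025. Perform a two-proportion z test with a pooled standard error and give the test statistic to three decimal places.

p̂₁ = 164/507 ≈ 0.32347, p̂₂ = 605/1785 ≈ 0.33894.
Pooled p̂ = (164+605)/(507+1785) = 769/2292 = 0.33551.
SE = √(0.222945 × 0.00253261) = 0.02376.
z = (0.32347 − 0.33894)/0.02376 = -0.01547/0.02376 = -0.651.
p-value = P(Z > -0.651) ≈ 0.7424, so at α = 0.025 we fail to reject H₀.

z = -0.651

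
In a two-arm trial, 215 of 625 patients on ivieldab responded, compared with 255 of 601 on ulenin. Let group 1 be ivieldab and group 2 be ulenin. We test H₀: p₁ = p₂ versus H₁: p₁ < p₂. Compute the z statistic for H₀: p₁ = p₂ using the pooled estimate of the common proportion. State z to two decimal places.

p̂₁ = 215/625 ≈ 0.3440, p̂₂ = 255/601 ≈ 0.4243.
Pooled p̂ = (215+255)/(625+601) = 470/1226 = 0.3834.
SE = √(p̂(1−p̂)(1/n₁+1/n₂)) = √(0.3834·0.6166·0.00326389) = √(0.000771569) = 0.0278.
z = (0.3440 − 0.4243)/0.0278 = -0.0803/0.0278 = -2.89.

z = -2.89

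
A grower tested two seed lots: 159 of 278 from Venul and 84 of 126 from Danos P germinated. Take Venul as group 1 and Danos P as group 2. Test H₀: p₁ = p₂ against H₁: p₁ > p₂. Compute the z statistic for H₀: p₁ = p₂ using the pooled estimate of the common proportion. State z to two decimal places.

p̂₁ = 159/278 ≈ 0.5719, p̂₂ = 84/126 ≈ 0.6667.
Pooled p̂ = (159+84)/(278+126) = 243/404 = 0.6015.
SE = √(p̂(1−p̂)(1/n₁+1/n₂)) = √(0.6015·0.3985·0.0115336) = √(0.00276462) = 0.0526.
z = (0.5719 − 0.6667)/0.0526 = -0.0948/0.0526 = -1.80.
p-value = P(Z > -1.802) ≈ 0.9642.

z = -1.80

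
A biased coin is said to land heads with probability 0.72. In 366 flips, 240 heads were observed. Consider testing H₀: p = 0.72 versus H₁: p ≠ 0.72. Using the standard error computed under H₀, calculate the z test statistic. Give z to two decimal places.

z = -2.74

p̂ = 240/366 ≈ 0.6557.
SE = √(p₀(1−p₀)/n) = √(0.2016/366) = 0.0235.
z = (0.6557 − 0.72)/0.0235 = -0.0643/0.0235 = -2.74.
p-value = 2·P(Z > 2.738) ≈ 0.0062.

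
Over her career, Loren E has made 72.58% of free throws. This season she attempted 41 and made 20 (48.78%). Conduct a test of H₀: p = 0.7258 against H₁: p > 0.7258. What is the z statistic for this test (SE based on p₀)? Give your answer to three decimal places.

p̂ = 20/41 = 0.48780.
SE = √(p₀(1−p₀)/n) = √(0.19901/41) = 0.06967.
z = (0.48780 − 0.7258)/0.06967 = -0.23800/0.06967 = -3.416.
p-value = P(Z > -3.416) ≈ 0.9997.

z = -3.416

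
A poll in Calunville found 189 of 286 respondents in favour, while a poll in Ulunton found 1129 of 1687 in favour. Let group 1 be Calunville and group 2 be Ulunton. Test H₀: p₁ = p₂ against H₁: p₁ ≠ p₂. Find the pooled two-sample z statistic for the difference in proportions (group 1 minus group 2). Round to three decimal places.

p̂₁ = 189/286 ≈ 0.66084, p̂₂ = 1129/1687 ≈ 0.66924.
Pooled p̂ = (189+1129)/(286+1687) = 1318/1973 = 0.66802.
SE = √(p̂(1−p̂)(1/n₁+1/n₂)) = √(0.66802·0.33198·0.00408927) = √(0.000906877) = 0.03011.
z = (0.66084 − 0.66924)/0.03011 = -0.00840/0.03011 = -0.279.
p-value = 2·P(Z > 0.279) ≈ 0.7804.

z = -0.279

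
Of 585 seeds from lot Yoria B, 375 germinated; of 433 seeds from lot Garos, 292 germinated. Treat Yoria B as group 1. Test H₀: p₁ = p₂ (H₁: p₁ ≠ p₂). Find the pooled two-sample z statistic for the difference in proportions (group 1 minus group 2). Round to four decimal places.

p̂₁ = 375/585 ≈ 0.641026, p̂₂ = 292/433 ≈ 0.674365.
Pooled p̂ = (375+292)/(585+433) = 667/1018 = 0.655206.
SE = √(0.225911 × 0.00401887) = 0.030131.
z = (0.641026 − 0.674365)/0.030131 = -0.033339/0.030131 = -1.1065.
p-value = 2·P(Z > 1.106) ≈ 0.2685.

z = -1.1065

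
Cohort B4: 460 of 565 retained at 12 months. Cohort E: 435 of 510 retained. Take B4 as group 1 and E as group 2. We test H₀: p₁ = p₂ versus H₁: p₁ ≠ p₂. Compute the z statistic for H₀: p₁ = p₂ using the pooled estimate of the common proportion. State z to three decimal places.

z = -1.701

p̂₁ = 460/565 ≈ 0.814159, p̂₂ = 435/510 ≈ 0.852941.
Pooled p̂ = (460+435)/(565+510) = 895/1075 = 0.832558.
SE = √(0.139405 × 0.0037307) = 0.022805.
z = (0.814159 − 0.852941)/0.022805 = -0.038782/0.022805 = -1.701.
Two-sided p-value ≈ 2·Φ(−1.701) = 0.0890.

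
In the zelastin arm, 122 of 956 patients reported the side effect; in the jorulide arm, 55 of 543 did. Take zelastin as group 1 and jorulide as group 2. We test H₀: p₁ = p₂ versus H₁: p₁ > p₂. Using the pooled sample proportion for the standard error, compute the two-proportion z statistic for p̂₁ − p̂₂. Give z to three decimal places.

z = 1.518

p̂₁ = 122/956 ≈ 0.12762, p̂₂ = 55/543 ≈ 0.10129.
Pooled p̂ = (122+55)/(956+543) = 177/1499 = 0.11808.
SE = √(p̂(1−p̂)(1/n₁+1/n₂)) = √(0.11808·0.88192·0.00288765) = √(0.000300708) = 0.01734.
z = (0.12762 − 0.10129)/0.01734 = 0.02633/0.01734 = 1.518.
p-value = P(Z > 1.518) ≈ 0.0645.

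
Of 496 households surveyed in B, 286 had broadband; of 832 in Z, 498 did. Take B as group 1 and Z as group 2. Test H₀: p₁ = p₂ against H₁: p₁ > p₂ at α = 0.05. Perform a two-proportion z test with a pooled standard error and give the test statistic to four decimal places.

p̂₁ = 286/496 ≈ 0.576613, p̂₂ = 498/832 ≈ 0.598558.
Pooled p̂ = (286+498)/(496+832) = 784/1328 = 0.590361.
SE = √(p̂(1−p̂)(1/n₁+1/n₂)) = √(0.590361·0.409639·0.00321805) = √(0.000778237) = 0.027897.
z = (0.576613 − 0.598558)/0.027897 = -0.021945/0.027897 = -0.7866.
p-value = P(Z > -0.787) ≈ 0.7843, so at α = 0.05 we fail to reject H₀.

z = -0.7866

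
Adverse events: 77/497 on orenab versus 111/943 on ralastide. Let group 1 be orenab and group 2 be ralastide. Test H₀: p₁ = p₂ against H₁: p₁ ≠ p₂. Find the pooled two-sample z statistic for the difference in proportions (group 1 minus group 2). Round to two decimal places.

p̂₁ = 77/497 = 0.1549, p̂₂ = 111/943 = 0.1177.
Pooled p̂ = (77+111)/(497+943) = 188/1440 = 0.1306.
SE = √(0.113511 × 0.00307252) = 0.0187.
z = (0.1549 − 0.1177)/0.0187 = 0.0372/0.0187 = 1.99.

z = 1.99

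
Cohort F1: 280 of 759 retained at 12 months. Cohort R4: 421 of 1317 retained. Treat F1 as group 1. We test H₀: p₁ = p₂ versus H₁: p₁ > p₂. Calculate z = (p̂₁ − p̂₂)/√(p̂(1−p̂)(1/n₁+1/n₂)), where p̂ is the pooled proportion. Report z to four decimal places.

p̂₁ = 280/759 = 0.3689065, p̂₂ = 421/1317 = 0.3196659.
Pooled p̂ = (280+421)/(759+1317) = 701/2076 = 0.3376686.
SE = √(p̂(1−p̂)(1/n₁+1/n₂)) = √(0.3376686·0.6623314·0.00207682) = √(0.000464479) = 0.0215518.
z = (0.3689065 − 0.3196659)/0.0215518 = 0.0492406/0.0215518 = 2.2848.

z = 2.2848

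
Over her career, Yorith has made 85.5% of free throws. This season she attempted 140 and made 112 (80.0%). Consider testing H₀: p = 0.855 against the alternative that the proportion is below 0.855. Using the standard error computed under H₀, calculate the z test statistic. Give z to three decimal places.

z = -1.848

p̂ = 112/140 ≈ 0.80000.
SE = √(p₀(1−p₀)/n) = √(0.12398/140) = 0.02976.
z = (0.80000 − 0.855)/0.02976 = -0.05500/0.02976 = -1.848.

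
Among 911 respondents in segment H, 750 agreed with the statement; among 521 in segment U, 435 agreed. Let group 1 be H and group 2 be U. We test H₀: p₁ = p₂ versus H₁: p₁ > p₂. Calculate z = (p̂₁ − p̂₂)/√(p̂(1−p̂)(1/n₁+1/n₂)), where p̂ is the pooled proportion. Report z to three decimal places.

p̂₁ = 750/911 = 0.82327, p̂₂ = 435/521 = 0.83493.
Pooled p̂ = (750+435)/(911+521) = 1185/1432 = 0.82751.
SE = √(0.142735 × 0.00301708) = 0.02075.
z = (0.82327 − 0.83493)/0.02075 = -0.01166/0.02075 = -0.562.
p-value = P(Z > -0.562) ≈ 0.7129.

z = -0.562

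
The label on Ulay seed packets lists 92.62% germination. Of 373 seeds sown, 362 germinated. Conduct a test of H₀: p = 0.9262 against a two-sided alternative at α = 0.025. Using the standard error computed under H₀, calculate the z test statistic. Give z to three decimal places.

p̂ = 362/373 ≈ 0.97051.
Standard error under H₀: √(0.9262×0.0738/373) = 0.01354.
z = (0.97051 − 0.9262)/0.01354 = 0.04431/0.01354 = 3.273.
p-value = 2·P(Z > 3.273) ≈ 0.0011; since p < α = 0.025, reject H₀.

z = 3.273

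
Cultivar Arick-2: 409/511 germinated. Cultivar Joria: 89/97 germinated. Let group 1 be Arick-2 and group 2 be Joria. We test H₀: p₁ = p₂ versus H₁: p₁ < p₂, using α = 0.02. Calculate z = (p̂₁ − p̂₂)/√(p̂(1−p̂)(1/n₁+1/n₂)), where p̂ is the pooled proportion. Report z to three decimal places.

p̂₁ = 409/511 = 0.800391, p̂₂ = 89/97 = 0.917526.
Pooled p̂ = (409+89)/(511+97) = 498/608 = 0.819079.
SE = √(0.148189 × 0.0122662) = 0.042635.
z = (0.800391 − 0.917526)/0.042635 = -0.117135/0.042635 = -2.747.
p-value = P(Z < -2.747) ≈ 0.0030; since p < α = 0.02, reject H₀.

z = -2.747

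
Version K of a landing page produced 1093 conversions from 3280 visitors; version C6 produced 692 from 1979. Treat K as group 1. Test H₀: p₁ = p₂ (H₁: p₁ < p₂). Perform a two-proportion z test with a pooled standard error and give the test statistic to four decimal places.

z = -1.2198

p̂₁ = 1093/3280 ≈ 0.333232, p̂₂ = 692/1979 ≈ 0.349672.
Pooled p̂ = (1093+692)/(3280+1979) = 1785/5259 = 0.339418.
SE = √(p̂(1−p̂)(1/n₁+1/n₂)) = √(0.339418·0.660582·0.000810184) = √(0.000181654) = 0.013478.
z = (0.333232 − 0.349672)/0.013478 = -0.016440/0.013478 = -1.2198.
p-value = P(Z < -1.220) ≈ 0.1113.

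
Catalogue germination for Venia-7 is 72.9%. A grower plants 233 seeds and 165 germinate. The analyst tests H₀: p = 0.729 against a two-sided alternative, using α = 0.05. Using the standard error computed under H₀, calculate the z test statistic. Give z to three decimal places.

z = -0.716

p̂ = 165/233 = 0.70815.
Standard error under H₀: √(0.729×0.271/233) = 0.02912.
z = (0.70815 − 0.729)/0.02912 = -0.02085/0.02912 = -0.716.
Two-sided p-value ≈ 2·Φ(−0.716) = 0.4741. With α = 0.05, fail to reject H₀.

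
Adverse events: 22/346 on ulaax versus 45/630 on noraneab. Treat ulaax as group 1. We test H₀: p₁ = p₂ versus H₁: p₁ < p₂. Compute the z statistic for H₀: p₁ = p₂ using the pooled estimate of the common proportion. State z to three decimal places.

p̂₁ = 22/346 = 0.06358, p̂₂ = 45/630 = 0.07143.
Pooled p̂ = (22+45)/(346+630) = 67/976 = 0.06865.
SE = √(p̂(1−p̂)(1/n₁+1/n₂)) = √(0.06865·0.93135·0.00447747) = √(0.000286268) = 0.01692.
z = (0.06358 − 0.07143)/0.01692 = -0.00785/0.01692 = -0.464.

z = -0.464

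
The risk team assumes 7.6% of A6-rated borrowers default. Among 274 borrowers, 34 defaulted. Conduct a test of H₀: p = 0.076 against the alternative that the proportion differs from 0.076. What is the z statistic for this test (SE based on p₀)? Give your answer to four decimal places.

p̂ = 34/274 = 0.124088.
Under H₀, SE = √(0.076·0.924/274) = √(0.000256292) = 0.016009.
z = (0.124088 − 0.076)/0.016009 = 0.048088/0.016009 = 3.0038.

z = 3.0038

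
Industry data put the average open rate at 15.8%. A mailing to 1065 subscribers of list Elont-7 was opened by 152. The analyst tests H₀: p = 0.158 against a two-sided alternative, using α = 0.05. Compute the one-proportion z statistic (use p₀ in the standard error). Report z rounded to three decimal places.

z = -1.367

p̂ = 152/1065 = 0.14272.
SE = √(p₀(1−p₀)/n) = √(0.13304/1065) = 0.01118.
z = (0.14272 − 0.158)/0.01118 = -0.01528/0.01118 = -1.367.
Two-sided p-value ≈ 2·Φ(−1.367) = 0.1717. With α = 0.05, fail to reject H₀.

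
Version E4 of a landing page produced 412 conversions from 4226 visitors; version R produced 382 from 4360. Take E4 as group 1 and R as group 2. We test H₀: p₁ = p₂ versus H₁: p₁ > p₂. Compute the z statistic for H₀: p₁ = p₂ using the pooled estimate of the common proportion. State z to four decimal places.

z = 1.5794

p̂₁ = 412/4226 ≈ 0.0974917, p̂₂ = 382/4360 ≈ 0.0876147.
Pooled p̂ = (412+382)/(4226+4360) = 794/8586 = 0.0924761.
SE = √(0.0839243 × 0.000465988) = 0.0062536.
z = (0.0974917 − 0.0876147)/0.0062536 = 0.0098770/0.0062536 = 1.5794.
p-value = P(Z > 1.579) ≈ 0.0571.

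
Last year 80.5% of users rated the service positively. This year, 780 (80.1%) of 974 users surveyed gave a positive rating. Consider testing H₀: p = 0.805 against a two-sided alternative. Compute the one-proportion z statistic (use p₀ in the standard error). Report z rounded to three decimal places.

p̂ = 780/974 = 0.80082.
SE = √(p₀(1−p₀)/n) = √(0.15697/974) = 0.01270.
z = (0.80082 − 0.805)/0.01270 = -0.00418/0.01270 = -0.329.
p-value = 2·P(Z > 0.329) ≈ 0.7420.

z = -0.329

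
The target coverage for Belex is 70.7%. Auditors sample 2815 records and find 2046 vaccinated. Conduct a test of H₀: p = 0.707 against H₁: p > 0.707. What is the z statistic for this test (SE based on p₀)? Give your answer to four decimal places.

z = 2.3105

p̂ = 2046/2815 ≈ 0.7268206.
Standard error under H₀: √(0.707×0.293/2815) = 0.0085784.
z = (0.7268206 − 0.707)/0.0085784 = 0.0198206/0.0085784 = 2.3105.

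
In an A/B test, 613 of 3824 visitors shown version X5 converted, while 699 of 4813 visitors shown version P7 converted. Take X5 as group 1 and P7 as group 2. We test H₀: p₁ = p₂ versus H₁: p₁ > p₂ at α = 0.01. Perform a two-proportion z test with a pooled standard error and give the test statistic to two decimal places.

p̂₁ = 613/3824 = 0.1603, p̂₂ = 699/4813 = 0.1452.
Pooled p̂ = (613+699)/(3824+4813) = 1312/8637 = 0.1519.
SE = √(p̂(1−p̂)(1/n₁+1/n₂)) = √(0.1519·0.8481·0.000469277) = √(6.04568e-05) = 0.0078.
z = (0.1603 − 0.1452)/0.0078 = 0.0151/0.0078 = 1.94.
p-value = P(Z > 1.938) ≈ 0.0263. With α = 0.01, fail to reject H₀.

z = 1.94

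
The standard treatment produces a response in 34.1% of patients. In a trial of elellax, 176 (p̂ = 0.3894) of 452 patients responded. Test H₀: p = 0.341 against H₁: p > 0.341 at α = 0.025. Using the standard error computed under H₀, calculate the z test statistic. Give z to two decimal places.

z = 2.17

p̂ = 176/452 ≈ 0.3894.
Under H₀, SE = √(0.341·0.659/452) = √(0.000497166) = 0.0223.
z = (0.3894 − 0.341)/0.0223 = 0.0484/0.0223 = 2.17.
p-value = P(Z > 2.170) ≈ 0.0150. With α = 0.025, reject H₀.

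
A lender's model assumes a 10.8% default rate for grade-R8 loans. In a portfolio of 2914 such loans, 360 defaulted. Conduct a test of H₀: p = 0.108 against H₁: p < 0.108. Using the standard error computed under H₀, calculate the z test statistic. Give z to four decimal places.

p̂ = 360/2914 = 0.123542.
SE = √(p₀(1−p₀)/n) = √(0.096336/2914) = 0.005750.
z = (0.123542 − 0.108)/0.005750 = 0.015542/0.005750 = 2.7030.
p-value = P(Z < 2.703) ≈ 0.9966.

z = 2.7030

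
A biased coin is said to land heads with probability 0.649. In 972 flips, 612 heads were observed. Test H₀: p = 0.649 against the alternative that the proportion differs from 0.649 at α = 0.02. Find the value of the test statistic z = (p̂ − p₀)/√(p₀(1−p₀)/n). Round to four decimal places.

p̂ = 612/972 = 0.629630.
SE = √(p₀(1−p₀)/n) = √(0.2278/972) = 0.015309.
z = (0.629630 − 0.649)/0.015309 = -0.019370/0.015309 = -1.2653.
Two-sided p-value ≈ 2·Φ(−1.265) = 0.2058. With α = 0.02, fail to reject H₀.

z = -1.2653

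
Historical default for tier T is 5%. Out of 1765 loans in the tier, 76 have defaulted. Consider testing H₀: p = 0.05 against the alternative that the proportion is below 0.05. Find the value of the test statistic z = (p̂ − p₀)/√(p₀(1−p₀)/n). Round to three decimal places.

z = -1.338

p̂ = 76/1765 ≈ 0.043059.
Standard error under H₀: √(0.05×0.95/1765) = 0.005188.
z = (0.043059 − 0.05)/0.005188 = -0.006941/0.005188 = -1.338.
p-value = P(Z < -1.338) ≈ 0.0905.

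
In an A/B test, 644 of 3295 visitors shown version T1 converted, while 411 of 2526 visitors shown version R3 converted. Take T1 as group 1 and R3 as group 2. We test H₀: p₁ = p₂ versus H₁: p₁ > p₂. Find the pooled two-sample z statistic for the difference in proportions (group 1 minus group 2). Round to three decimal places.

p̂₁ = 644/3295 = 0.195448, p̂₂ = 411/2526 = 0.162708.
Pooled p̂ = (644+411)/(3295+2526) = 1055/5821 = 0.181240.
SE = √(p̂(1−p̂)(1/n₁+1/n₂)) = √(0.181240·0.818760·0.000699373) = √(0.000103782) = 0.010187.
z = (0.195448 − 0.162708)/0.010187 = 0.032740/0.010187 = 3.214.
p-value = P(Z > 3.214) ≈ 0.0007.

z = 3.214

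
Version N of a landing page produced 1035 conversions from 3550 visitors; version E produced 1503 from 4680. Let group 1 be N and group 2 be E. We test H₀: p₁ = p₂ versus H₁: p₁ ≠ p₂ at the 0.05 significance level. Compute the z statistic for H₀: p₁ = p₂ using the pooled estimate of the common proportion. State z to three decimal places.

p̂₁ = 1035/3550 ≈ 0.291549, p̂₂ = 1503/4680 ≈ 0.321154.
Pooled p̂ = (1035+1503)/(3550+4680) = 2538/8230 = 0.308384.
SE = √(p̂(1−p̂)(1/n₁+1/n₂)) = √(0.308384·0.691616·0.000495365) = √(0.000105653) = 0.010279.
z = (0.291549 − 0.321154)/0.010279 = -0.029605/0.010279 = -2.880.
Two-sided p-value ≈ 2·Φ(−2.880) = 0.0040, so at α = 0.05 we reject H₀.

z = -2.880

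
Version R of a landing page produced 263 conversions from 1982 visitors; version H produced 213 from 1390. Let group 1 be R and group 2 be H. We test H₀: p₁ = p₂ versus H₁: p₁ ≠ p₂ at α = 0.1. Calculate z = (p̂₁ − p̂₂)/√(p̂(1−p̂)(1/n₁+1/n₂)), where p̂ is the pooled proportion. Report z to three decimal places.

p̂₁ = 263/1982 ≈ 0.132694, p̂₂ = 213/1390 ≈ 0.153237.
Pooled p̂ = (263+213)/(1982+1390) = 476/3372 = 0.141163.
SE = √(0.121236 × 0.00122397) = 0.012181.
z = (0.132694 − 0.153237)/0.012181 = -0.020543/0.012181 = -1.686.
p-value = 2·P(Z > 1.686) ≈ 0.0917. With α = 0.1, reject H₀.

z = -1.686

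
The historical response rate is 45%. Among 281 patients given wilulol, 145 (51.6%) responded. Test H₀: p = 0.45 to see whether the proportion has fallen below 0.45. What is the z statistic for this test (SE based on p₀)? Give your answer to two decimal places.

p̂ = 145/281 = 0.5160.
SE = √(p₀(1−p₀)/n) = √(0.2475/281) = 0.0297.
z = (0.5160 − 0.45)/0.0297 = 0.0660/0.0297 = 2.22.
p-value = P(Z < 2.224) ≈ 0.9869.

z = 2.22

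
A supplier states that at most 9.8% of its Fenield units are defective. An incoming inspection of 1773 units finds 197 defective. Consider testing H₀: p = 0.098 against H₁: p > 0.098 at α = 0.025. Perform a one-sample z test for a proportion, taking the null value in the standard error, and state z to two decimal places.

p̂ = 197/1773 = 0.11111.
SE = √(p₀(1−p₀)/n) = √(0.088396/1773) = 0.00706.
z = (0.11111 − 0.098)/0.00706 = 0.01311/0.00706 = 1.86.
p-value = P(Z > 1.857) ≈ 0.0317. With α = 0.025, fail to reject H₀.

z = 1.86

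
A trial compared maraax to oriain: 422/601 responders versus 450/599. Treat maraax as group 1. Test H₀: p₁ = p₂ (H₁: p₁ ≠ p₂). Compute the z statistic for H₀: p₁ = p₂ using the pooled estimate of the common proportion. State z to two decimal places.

z = -1.91

p̂₁ = 422/601 ≈ 0.7022, p̂₂ = 450/599 ≈ 0.7513.
Pooled p̂ = (422+450)/(601+599) = 872/1200 = 0.7267.
SE = √(0.198622 × 0.00333334) = 0.0257.
z = (0.7022 − 0.7513)/0.0257 = -0.0491/0.0257 = -1.91.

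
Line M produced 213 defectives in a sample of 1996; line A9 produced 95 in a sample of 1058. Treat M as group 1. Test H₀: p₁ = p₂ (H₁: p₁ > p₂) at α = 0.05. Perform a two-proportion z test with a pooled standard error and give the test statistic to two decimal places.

p̂₁ = 213/1996 = 0.10671, p̂₂ = 95/1058 = 0.08979.
Pooled p̂ = (213+95)/(1996+1058) = 308/3054 = 0.10085.
SE = √(0.0906803 × 0.00144618) = 0.01145.
z = (0.10671 − 0.08979)/0.01145 = 0.01692/0.01145 = 1.48.
p-value = P(Z > 1.478) ≈ 0.0698. With α = 0.05, fail to reject H₀.

z = 1.48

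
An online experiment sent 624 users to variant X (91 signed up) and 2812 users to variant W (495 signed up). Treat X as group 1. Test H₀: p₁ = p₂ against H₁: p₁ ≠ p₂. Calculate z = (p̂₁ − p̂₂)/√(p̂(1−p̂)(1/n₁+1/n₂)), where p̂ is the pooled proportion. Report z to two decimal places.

z = -1.81

p̂₁ = 91/624 ≈ 0.14583, p̂₂ = 495/2812 ≈ 0.17603.
Pooled p̂ = (91+495)/(624+2812) = 586/3436 = 0.17055.
SE = √(p̂(1−p̂)(1/n₁+1/n₂)) = √(0.17055·0.82945·0.00195818) = √(0.000277006) = 0.01664.
z = (0.14583 − 0.17603)/0.01664 = -0.03020/0.01664 = -1.81.
Two-sided p-value ≈ 2·Φ(−1.814) = 0.0696.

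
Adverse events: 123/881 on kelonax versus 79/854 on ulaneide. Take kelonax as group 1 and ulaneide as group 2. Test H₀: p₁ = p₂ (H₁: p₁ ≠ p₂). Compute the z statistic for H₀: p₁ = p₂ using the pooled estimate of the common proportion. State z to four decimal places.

z = 3.0586

p̂₁ = 123/881 = 0.139614, p̂₂ = 79/854 = 0.092506.
Pooled p̂ = (123+79)/(881+854) = 202/1735 = 0.116427.
SE = √(0.102871 × 0.00230603) = 0.015402.
z = (0.139614 − 0.092506)/0.015402 = 0.047108/0.015402 = 3.0586.
p-value = 2·P(Z > 3.059) ≈ 0.0022.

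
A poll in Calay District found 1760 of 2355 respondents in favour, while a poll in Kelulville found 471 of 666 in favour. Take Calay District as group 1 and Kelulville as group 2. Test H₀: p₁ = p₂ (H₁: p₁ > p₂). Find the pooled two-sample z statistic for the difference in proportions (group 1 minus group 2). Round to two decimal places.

z = 2.08

p̂₁ = 1760/2355 ≈ 0.7473, p̂₂ = 471/666 ≈ 0.7072.
Pooled p̂ = (1760+471)/(2355+666) = 2231/3021 = 0.7385.
SE = √(p̂(1−p̂)(1/n₁+1/n₂)) = √(0.7385·0.2615·0.00192613) = √(0.000371972) = 0.0193.
z = (0.7473 − 0.7072)/0.0193 = 0.0401/0.0193 = 2.08.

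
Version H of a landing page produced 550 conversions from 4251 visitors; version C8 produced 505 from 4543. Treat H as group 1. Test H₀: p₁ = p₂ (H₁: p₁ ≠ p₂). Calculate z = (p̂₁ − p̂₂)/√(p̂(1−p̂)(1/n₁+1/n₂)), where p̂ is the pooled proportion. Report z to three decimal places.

p̂₁ = 550/4251 = 0.129381, p̂₂ = 505/4543 = 0.111160.
Pooled p̂ = (550+505)/(4251+4543) = 1055/8794 = 0.119968.
SE = √(0.105576 × 0.000455358) = 0.006934.
z = (0.129381 − 0.111160)/0.006934 = 0.018221/0.006934 = 2.628.

z = 2.628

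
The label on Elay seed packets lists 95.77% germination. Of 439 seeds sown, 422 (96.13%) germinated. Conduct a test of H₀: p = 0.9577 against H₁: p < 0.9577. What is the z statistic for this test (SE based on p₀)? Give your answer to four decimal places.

p̂ = 422/439 = 0.9612756.
SE = √(p₀(1−p₀)/n) = √(0.040511/439) = 0.0096062.
z = (0.9612756 − 0.9577)/0.0096062 = 0.0035756/0.0096062 = 0.3722.

z = 0.3722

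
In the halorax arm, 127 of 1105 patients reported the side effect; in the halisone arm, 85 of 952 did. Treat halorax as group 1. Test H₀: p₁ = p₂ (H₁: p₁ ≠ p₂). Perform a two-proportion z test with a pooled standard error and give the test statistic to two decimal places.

z = 1.91

p̂₁ = 127/1105 = 0.1149, p̂₂ = 85/952 = 0.0893.
Pooled p̂ = (127+85)/(1105+952) = 212/2057 = 0.1031.
SE = √(p̂(1−p̂)(1/n₁+1/n₂)) = √(0.1031·0.8969·0.0019554) = √(0.000180758) = 0.0134.
z = (0.1149 − 0.0893)/0.0134 = 0.0256/0.0134 = 1.91.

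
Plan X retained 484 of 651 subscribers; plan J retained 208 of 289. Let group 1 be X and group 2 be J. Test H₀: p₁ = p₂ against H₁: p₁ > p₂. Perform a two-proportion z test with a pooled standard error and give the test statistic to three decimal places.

z = 0.762

p̂₁ = 484/651 = 0.74347, p̂₂ = 208/289 = 0.71972.
Pooled p̂ = (484+208)/(651+289) = 692/940 = 0.73617.
SE = √(p̂(1−p̂)(1/n₁+1/n₂)) = √(0.73617·0.26383·0.00499631) = √(0.000970401) = 0.03115.
z = (0.74347 − 0.71972)/0.03115 = 0.02375/0.03115 = 0.762.
p-value = P(Z > 0.762) ≈ 0.2229.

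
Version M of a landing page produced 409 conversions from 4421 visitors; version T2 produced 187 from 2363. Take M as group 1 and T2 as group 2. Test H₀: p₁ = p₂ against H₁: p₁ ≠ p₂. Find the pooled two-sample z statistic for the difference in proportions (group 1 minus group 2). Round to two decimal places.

z = 1.85

p̂₁ = 409/4421 = 0.09251, p̂₂ = 187/2363 = 0.07914.
Pooled p̂ = (409+187)/(4421+2363) = 596/6784 = 0.08785.
SE = √(p̂(1−p̂)(1/n₁+1/n₂)) = √(0.08785·0.91215·0.000649384) = √(5.20387e-05) = 0.00721.
z = (0.09251 − 0.07914)/0.00721 = 0.01337/0.00721 = 1.85.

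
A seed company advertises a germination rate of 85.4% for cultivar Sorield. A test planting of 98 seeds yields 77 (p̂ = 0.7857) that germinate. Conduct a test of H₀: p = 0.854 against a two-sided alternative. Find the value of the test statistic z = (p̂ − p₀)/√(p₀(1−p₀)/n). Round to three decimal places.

z = -1.914

p̂ = 77/98 = 0.78571.
Standard error under H₀: √(0.854×0.146/98) = 0.03567.
z = (0.78571 − 0.854)/0.03567 = -0.06829/0.03567 = -1.914.
Two-sided p-value ≈ 2·Φ(−1.914) = 0.0556.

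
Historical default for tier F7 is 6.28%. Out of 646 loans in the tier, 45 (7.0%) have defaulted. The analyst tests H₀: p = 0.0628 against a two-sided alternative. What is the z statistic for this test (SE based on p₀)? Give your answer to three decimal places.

z = 0.719

p̂ = 45/646 ≈ 0.069659.
Standard error under H₀: √(0.0628×0.9372/646) = 0.009545.
z = (0.069659 − 0.0628)/0.009545 = 0.006859/0.009545 = 0.719.
p-value = 2·P(Z > 0.719) ≈ 0.4724.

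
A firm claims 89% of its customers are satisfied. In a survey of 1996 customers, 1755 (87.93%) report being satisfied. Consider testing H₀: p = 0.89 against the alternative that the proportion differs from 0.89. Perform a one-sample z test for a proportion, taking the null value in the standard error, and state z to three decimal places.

p̂ = 1755/1996 = 0.87926.
Under H₀, SE = √(0.89·0.11/1996) = √(4.90481e-05) = 0.00700.
z = (0.87926 − 0.89)/0.00700 = -0.01074/0.00700 = -1.534.
p-value = 2·P(Z > 1.534) ≈ 0.1251.

z = -1.534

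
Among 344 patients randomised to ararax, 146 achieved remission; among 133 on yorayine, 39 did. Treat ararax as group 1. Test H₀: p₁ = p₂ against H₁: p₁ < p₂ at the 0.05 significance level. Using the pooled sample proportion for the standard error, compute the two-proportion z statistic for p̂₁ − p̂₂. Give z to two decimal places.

z = 2.64

p̂₁ = 146/344 = 0.42442, p̂₂ = 39/133 = 0.29323.
Pooled p̂ = (146+39)/(344+133) = 185/477 = 0.38784.
SE = √(p̂(1−p̂)(1/n₁+1/n₂)) = √(0.38784·0.61216·0.0104258) = √(0.00247529) = 0.04975.
z = (0.42442 − 0.29323)/0.04975 = 0.13119/0.04975 = 2.64.
p-value = P(Z < 2.637) ≈ 0.9958, so at α = 0.05 we fail to reject H₀.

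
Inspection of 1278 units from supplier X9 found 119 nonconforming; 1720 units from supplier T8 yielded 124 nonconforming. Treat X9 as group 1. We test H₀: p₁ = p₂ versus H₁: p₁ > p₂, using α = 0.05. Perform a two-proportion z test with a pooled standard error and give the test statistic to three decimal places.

z = 2.086

p̂₁ = 119/1278 ≈ 0.093114, p̂₂ = 124/1720 ≈ 0.072093.
Pooled p̂ = (119+124)/(1278+1720) = 243/2998 = 0.081054.
SE = √(p̂(1−p̂)(1/n₁+1/n₂)) = √(0.081054·0.918946·0.00136387) = √(0.000101587) = 0.010079.
z = (0.093114 − 0.072093)/0.010079 = 0.021021/0.010079 = 2.086.
p-value = P(Z > 2.086) ≈ 0.0185. With α = 0.05, reject H₀.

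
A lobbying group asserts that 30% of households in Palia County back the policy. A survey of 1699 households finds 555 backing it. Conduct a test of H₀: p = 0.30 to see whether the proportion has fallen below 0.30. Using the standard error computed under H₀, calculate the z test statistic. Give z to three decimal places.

p̂ = 555/1699 = 0.326663.
Standard error under H₀: √(0.3×0.7/1699) = 0.011118.
z = (0.326663 − 0.3)/0.011118 = 0.026663/0.011118 = 2.398.

z = 2.398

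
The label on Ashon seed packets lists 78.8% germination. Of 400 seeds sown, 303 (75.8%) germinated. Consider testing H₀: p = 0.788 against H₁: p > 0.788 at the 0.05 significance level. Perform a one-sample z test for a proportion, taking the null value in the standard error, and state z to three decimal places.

p̂ = 303/400 ≈ 0.75750.
Standard error under H₀: √(0.788×0.212/400) = 0.02044.
z = (0.75750 − 0.788)/0.02044 = -0.03050/0.02044 = -1.492.
p-value = P(Z > -1.492) ≈ 0.9322. With α = 0.05, fail to reject H₀.

z = -1.492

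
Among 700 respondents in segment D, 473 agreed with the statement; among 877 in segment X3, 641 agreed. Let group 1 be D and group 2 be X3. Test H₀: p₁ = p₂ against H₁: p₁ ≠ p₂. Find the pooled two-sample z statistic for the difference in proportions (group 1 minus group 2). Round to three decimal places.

p̂₁ = 473/700 = 0.67571, p̂₂ = 641/877 = 0.73090.
Pooled p̂ = (473+641)/(700+877) = 1114/1577 = 0.70640.
SE = √(0.207397 × 0.00256882) = 0.02308.
z = (0.67571 − 0.73090)/0.02308 = -0.05519/0.02308 = -2.391.
Two-sided p-value ≈ 2·Φ(−2.391) = 0.0168.

z = -2.391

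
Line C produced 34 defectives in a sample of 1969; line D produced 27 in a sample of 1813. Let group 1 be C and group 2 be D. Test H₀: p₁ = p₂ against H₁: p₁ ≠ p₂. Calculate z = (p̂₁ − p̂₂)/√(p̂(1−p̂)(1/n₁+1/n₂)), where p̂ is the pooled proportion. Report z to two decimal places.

p̂₁ = 34/1969 = 0.01727, p̂₂ = 27/1813 = 0.01489.
Pooled p̂ = (34+27)/(1969+1813) = 61/3782 = 0.01613.
SE = √(0.0158689 × 0.00105944) = 0.00410.
z = (0.01727 − 0.01489)/0.00410 = 0.00238/0.00410 = 0.58.
Two-sided p-value ≈ 2·Φ(−0.579) = 0.5624.

z = 0.58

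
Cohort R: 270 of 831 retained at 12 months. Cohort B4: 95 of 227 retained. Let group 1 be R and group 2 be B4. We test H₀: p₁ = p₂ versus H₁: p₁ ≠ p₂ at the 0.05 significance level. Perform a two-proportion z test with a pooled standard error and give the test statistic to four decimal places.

p̂₁ = 270/831 ≈ 0.3249097, p̂₂ = 95/227 ≈ 0.4185022.
Pooled p̂ = (270+95)/(831+227) = 365/1058 = 0.3449905.
SE = √(0.225972 × 0.00560866) = 0.0356006.
z = (0.3249097 − 0.4185022)/0.0356006 = -0.0935925/0.0356006 = -2.6290.
p-value = 2·P(Z > 2.629) ≈ 0.0086. With α = 0.05, reject H₀.

z = -2.6290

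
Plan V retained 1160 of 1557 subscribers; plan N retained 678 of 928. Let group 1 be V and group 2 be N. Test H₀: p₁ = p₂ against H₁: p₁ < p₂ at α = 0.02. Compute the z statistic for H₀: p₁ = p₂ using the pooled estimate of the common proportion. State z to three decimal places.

z = 0.792

p̂₁ = 1160/1557 = 0.74502, p̂₂ = 678/928 = 0.73060.
Pooled p̂ = (1160+678)/(1557+928) = 1838/2485 = 0.73964.
SE = √(p̂(1−p̂)(1/n₁+1/n₂)) = √(0.73964·0.26036·0.00171985) = √(0.000331197) = 0.01820.
z = (0.74502 − 0.73060)/0.01820 = 0.01442/0.01820 = 0.792.
p-value = P(Z < 0.792) ≈ 0.7859; since p > α = 0.02, fail to reject H₀.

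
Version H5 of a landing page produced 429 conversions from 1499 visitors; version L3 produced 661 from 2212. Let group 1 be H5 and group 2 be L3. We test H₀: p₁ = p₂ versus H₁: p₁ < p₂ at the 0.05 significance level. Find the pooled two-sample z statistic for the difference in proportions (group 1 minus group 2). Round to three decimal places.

p̂₁ = 429/1499 = 0.28619, p̂₂ = 661/2212 = 0.29882.
Pooled p̂ = (429+661)/(1499+2212) = 1090/3711 = 0.29372.
SE = √(0.207449 × 0.00111919) = 0.01524.
z = (0.28619 − 0.29882)/0.01524 = -0.01263/0.01524 = -0.829.
p-value = P(Z < -0.829) ≈ 0.2035. With α = 0.05, fail to reject H₀.

z = -0.829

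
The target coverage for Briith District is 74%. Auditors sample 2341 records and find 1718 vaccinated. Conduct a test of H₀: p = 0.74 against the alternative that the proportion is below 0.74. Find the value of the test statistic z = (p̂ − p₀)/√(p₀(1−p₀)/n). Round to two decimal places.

z = -0.68

p̂ = 1718/2341 ≈ 0.73387.
SE = √(p₀(1−p₀)/n) = √(0.1924/2341) = 0.00907.
z = (0.73387 − 0.74)/0.00907 = -0.00613/0.00907 = -0.68.
p-value = P(Z < -0.676) ≈ 0.2496.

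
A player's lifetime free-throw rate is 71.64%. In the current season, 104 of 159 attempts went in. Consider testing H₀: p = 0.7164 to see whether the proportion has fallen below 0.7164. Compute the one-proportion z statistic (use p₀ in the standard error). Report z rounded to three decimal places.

z = -1.743

p̂ = 104/159 = 0.65409.
SE = √(p₀(1−p₀)/n) = √(0.20317/159) = 0.03575.
z = (0.65409 − 0.7164)/0.03575 = -0.06231/0.03575 = -1.743.
p-value = P(Z < -1.743) ≈ 0.0407.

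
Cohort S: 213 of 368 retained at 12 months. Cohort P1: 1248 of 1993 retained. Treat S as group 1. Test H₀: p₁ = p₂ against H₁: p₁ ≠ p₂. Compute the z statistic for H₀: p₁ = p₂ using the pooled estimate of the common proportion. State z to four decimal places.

p̂₁ = 213/368 = 0.578804, p̂₂ = 1248/1993 = 0.626192.
Pooled p̂ = (213+1248)/(368+1993) = 1461/2361 = 0.618806.
SE = √(0.235885 × 0.00321915) = 0.027556.
z = (0.578804 − 0.626192)/0.027556 = -0.047388/0.027556 = -1.7197.
p-value = 2·P(Z > 1.720) ≈ 0.0855.

z = -1.7197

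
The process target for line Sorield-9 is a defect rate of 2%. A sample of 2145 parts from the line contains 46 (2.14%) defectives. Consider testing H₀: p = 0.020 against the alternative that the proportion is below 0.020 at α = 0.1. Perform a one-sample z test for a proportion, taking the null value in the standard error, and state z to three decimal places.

p̂ = 46/2145 = 0.021445.
Under H₀, SE = √(0.02·0.98/2145) = √(9.13753e-06) = 0.003023.
z = (0.021445 − 0.02)/0.003023 = 0.001445/0.003023 = 0.478.
p-value = P(Z < 0.478) ≈ 0.6837, so at α = 0.1 we fail to reject H₀.

z = 0.478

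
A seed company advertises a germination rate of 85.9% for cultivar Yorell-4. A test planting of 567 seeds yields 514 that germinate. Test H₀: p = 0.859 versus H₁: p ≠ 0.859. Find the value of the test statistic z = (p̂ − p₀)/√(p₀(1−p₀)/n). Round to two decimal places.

z = 3.25

p̂ = 514/567 ≈ 0.9065.
SE = √(p₀(1−p₀)/n) = √(0.12112/567) = 0.0146.
z = (0.9065 − 0.859)/0.0146 = 0.0475/0.0146 = 3.25.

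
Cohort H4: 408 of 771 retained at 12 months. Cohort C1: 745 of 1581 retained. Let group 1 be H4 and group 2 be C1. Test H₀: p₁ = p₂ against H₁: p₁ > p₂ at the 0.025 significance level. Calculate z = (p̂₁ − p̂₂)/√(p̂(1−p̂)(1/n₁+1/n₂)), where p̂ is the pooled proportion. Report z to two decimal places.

z = 2.64

p̂₁ = 408/771 = 0.5292, p̂₂ = 745/1581 = 0.4712.
Pooled p̂ = (408+745)/(771+1581) = 1153/2352 = 0.4902.
SE = √(0.249904 × 0.00192953) = 0.0220.
z = (0.5292 − 0.4712)/0.0220 = 0.0580/0.0220 = 2.64.
p-value = P(Z > 2.640) ≈ 0.0042, so at α = 0.025 we reject H₀.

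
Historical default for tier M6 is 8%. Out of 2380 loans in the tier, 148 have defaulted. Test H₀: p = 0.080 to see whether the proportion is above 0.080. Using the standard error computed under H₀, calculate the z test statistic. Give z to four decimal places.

z = -3.2036

p̂ = 148/2380 ≈ 0.062185.
SE = √(p₀(1−p₀)/n) = √(0.0736/2380) = 0.005561.
z = (0.062185 − 0.08)/0.005561 = -0.017815/0.005561 = -3.2036.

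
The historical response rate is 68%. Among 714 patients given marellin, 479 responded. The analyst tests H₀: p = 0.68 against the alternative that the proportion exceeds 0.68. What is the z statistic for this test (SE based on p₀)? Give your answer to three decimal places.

p̂ = 479/714 ≈ 0.67087.
Standard error under H₀: √(0.68×0.32/714) = 0.01746.
z = (0.67087 − 0.68)/0.01746 = -0.00913/0.01746 = -0.523.

z = -0.523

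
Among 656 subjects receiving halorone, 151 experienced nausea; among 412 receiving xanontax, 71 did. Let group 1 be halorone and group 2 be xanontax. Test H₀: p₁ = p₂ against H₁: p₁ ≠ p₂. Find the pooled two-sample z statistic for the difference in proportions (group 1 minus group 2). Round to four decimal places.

p̂₁ = 151/656 ≈ 0.230183, p̂₂ = 71/412 ≈ 0.172330.
Pooled p̂ = (151+71)/(656+412) = 222/1068 = 0.207865.
SE = √(p̂(1−p̂)(1/n₁+1/n₂)) = √(0.207865·0.792135·0.00395157) = √(0.000650655) = 0.025508.
z = (0.230183 − 0.172330)/0.025508 = 0.057853/0.025508 = 2.2680.
p-value = 2·P(Z > 2.268) ≈ 0.0233.

z = 2.2680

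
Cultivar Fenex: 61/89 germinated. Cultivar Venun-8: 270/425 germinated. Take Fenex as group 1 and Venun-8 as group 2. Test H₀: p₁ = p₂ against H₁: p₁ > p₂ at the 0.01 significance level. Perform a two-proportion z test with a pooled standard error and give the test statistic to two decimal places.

z = 0.90

p̂₁ = 61/89 = 0.6854, p̂₂ = 270/425 = 0.6353.
Pooled p̂ = (61+270)/(89+425) = 331/514 = 0.6440.
SE = √(0.229273 × 0.0135889) = 0.0558.
z = (0.6854 − 0.6353)/0.0558 = 0.0501/0.0558 = 0.90.
p-value = P(Z > 0.898) ≈ 0.1847. With α = 0.01, fail to reject H₀.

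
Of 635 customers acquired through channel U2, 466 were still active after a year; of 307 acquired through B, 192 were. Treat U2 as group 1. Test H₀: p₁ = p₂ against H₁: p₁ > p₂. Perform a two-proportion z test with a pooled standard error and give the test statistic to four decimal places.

p̂₁ = 466/635 = 0.733858, p̂₂ = 192/307 = 0.625407.
Pooled p̂ = (466+192)/(635+307) = 658/942 = 0.698514.
SE = √(0.210592 × 0.00483213) = 0.031900.
z = (0.733858 − 0.625407)/0.031900 = 0.108451/0.031900 = 3.3997.
p-value = P(Z > 3.400) ≈ 0.0003.

z = 3.3997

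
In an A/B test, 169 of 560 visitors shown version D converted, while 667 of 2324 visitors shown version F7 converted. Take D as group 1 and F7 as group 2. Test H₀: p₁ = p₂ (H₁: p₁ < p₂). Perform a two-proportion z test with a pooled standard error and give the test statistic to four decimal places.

z = 0.6920

p̂₁ = 169/560 ≈ 0.3017857, p̂₂ = 667/2324 ≈ 0.2870052.
Pooled p̂ = (169+667)/(560+2324) = 836/2884 = 0.2898752.
SE = √(p̂(1−p̂)(1/n₁+1/n₂)) = √(0.2898752·0.7101248·0.00221601) = √(0.00045616) = 0.0213579.
z = (0.3017857 − 0.2870052)/0.0213579 = 0.0147805/0.0213579 = 0.6920.
p-value = P(Z < 0.692) ≈ 0.7555.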